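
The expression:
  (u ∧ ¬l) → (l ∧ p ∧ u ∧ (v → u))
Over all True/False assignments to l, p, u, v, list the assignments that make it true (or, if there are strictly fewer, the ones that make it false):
is false only for:
  l=False, p=False, u=True, v=False;
  l=False, p=False, u=True, v=True;
  l=False, p=True, u=True, v=False;
  l=False, p=True, u=True, v=True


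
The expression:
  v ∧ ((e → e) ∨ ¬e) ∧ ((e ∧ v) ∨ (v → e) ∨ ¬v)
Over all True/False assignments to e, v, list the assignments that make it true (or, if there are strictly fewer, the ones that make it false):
is true only for:
  e=True, v=True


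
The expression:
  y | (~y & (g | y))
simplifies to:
g | y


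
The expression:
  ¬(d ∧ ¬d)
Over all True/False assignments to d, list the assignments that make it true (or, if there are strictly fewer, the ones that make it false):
is always true.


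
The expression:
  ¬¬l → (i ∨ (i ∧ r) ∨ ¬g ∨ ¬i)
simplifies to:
True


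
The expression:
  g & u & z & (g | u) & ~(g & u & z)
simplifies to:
False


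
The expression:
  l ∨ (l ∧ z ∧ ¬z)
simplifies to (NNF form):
l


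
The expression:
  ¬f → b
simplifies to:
b ∨ f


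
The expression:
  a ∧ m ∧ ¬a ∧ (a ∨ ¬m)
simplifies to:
False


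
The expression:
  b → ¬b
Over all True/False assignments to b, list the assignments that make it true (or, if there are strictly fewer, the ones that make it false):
is true only for:
  b=False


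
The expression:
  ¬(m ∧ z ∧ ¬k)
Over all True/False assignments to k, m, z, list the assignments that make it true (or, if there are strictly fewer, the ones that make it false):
is false only for:
  k=False, m=True, z=True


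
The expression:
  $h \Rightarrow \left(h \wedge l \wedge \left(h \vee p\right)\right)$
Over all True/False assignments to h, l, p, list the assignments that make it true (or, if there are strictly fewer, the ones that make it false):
is false only for:
  h=True, l=False, p=False;
  h=True, l=False, p=True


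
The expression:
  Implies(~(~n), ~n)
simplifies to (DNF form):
~n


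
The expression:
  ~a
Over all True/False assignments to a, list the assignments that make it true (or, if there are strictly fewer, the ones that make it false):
is true only for:
  a=False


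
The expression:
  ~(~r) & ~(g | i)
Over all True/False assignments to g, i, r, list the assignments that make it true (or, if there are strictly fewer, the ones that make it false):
is true only for:
  g=False, i=False, r=True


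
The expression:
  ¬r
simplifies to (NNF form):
¬r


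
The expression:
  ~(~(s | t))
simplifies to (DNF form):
s | t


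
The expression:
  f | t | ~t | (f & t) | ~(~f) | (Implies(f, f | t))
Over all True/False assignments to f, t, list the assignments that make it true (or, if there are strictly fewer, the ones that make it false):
is always true.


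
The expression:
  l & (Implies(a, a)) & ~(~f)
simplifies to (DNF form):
f & l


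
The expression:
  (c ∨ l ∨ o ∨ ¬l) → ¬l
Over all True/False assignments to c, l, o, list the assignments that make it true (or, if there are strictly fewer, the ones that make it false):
is true only for:
  c=False, l=False, o=False;
  c=False, l=False, o=True;
  c=True, l=False, o=False;
  c=True, l=False, o=True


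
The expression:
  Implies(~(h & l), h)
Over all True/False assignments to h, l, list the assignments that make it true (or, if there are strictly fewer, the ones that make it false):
is true only for:
  h=True, l=False;
  h=True, l=True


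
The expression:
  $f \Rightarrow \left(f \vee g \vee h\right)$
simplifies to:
$\text{True}$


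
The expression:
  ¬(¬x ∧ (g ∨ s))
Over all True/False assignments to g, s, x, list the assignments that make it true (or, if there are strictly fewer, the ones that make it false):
is false only for:
  g=False, s=True, x=False;
  g=True, s=False, x=False;
  g=True, s=True, x=False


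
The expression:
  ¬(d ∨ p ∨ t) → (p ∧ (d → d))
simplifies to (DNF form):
d ∨ p ∨ t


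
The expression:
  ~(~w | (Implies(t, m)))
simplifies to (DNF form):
t & w & ~m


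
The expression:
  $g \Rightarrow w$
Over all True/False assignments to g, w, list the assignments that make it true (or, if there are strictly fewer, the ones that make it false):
is false only for:
  g=True, w=False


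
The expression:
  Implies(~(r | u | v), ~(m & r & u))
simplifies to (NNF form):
True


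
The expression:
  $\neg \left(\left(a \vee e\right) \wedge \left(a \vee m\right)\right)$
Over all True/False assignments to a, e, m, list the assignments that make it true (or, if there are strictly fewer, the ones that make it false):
is true only for:
  a=False, e=False, m=False;
  a=False, e=False, m=True;
  a=False, e=True, m=False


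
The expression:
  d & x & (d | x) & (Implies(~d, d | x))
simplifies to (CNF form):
d & x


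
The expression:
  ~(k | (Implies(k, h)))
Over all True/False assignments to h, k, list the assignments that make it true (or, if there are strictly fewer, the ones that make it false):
is never true.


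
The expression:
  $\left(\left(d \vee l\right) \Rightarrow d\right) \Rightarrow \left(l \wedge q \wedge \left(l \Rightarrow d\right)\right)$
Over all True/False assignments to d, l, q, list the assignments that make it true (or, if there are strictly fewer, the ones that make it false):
is true only for:
  d=False, l=True, q=False;
  d=False, l=True, q=True;
  d=True, l=True, q=True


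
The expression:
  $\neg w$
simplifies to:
$\neg w$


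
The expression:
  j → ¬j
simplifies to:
¬j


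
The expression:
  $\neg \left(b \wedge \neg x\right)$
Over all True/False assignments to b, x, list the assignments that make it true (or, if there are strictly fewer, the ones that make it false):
is false only for:
  b=True, x=False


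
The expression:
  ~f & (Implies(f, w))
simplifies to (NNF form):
~f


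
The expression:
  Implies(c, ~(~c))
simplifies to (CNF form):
True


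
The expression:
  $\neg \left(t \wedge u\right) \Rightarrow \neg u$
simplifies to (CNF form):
$t \vee \neg u$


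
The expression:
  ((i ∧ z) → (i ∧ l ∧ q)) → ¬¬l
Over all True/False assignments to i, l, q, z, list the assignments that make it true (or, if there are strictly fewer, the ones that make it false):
is false only for:
  i=False, l=False, q=False, z=False;
  i=False, l=False, q=False, z=True;
  i=False, l=False, q=True, z=False;
  i=False, l=False, q=True, z=True;
  i=True, l=False, q=False, z=False;
  i=True, l=False, q=True, z=False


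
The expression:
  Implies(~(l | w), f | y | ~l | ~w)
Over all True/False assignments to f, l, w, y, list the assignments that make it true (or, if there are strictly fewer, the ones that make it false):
is always true.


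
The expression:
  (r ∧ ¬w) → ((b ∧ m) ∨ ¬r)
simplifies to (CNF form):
(b ∨ w ∨ ¬r) ∧ (m ∨ w ∨ ¬r)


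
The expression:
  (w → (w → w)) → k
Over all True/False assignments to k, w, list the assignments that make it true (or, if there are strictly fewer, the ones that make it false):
is true only for:
  k=True, w=False;
  k=True, w=True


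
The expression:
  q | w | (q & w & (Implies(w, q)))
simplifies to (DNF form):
q | w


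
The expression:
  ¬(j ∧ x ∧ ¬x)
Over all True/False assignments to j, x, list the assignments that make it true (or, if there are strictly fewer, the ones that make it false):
is always true.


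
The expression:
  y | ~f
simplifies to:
y | ~f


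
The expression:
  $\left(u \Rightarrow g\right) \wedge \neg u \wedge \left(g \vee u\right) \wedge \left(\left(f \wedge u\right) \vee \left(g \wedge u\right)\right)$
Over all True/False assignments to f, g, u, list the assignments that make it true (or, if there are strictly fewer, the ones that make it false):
is never true.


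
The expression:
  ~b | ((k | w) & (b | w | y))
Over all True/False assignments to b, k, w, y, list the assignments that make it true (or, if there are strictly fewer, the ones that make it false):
is false only for:
  b=True, k=False, w=False, y=False;
  b=True, k=False, w=False, y=True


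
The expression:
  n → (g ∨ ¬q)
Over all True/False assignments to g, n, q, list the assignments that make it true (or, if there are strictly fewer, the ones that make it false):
is false only for:
  g=False, n=True, q=True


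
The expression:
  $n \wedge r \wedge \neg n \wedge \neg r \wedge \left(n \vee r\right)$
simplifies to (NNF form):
$\text{False}$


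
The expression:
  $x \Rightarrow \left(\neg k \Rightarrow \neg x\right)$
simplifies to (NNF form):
$k \vee \neg x$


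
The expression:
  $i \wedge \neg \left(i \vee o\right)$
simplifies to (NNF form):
$\text{False}$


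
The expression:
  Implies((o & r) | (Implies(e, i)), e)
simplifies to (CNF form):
e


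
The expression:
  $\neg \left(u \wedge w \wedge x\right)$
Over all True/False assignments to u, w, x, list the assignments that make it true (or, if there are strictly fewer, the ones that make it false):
is false only for:
  u=True, w=True, x=True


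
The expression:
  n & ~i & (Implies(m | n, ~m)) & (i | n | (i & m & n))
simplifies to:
n & ~i & ~m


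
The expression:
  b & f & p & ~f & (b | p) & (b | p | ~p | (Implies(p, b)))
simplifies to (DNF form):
False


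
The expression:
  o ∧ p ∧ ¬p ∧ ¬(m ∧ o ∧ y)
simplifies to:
False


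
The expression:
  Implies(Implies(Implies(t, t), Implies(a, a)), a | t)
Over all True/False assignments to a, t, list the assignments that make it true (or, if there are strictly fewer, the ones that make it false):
is false only for:
  a=False, t=False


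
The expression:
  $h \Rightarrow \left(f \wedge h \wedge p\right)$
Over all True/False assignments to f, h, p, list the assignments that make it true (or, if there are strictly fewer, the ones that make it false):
is false only for:
  f=False, h=True, p=False;
  f=False, h=True, p=True;
  f=True, h=True, p=False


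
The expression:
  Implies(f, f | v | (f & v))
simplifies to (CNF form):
True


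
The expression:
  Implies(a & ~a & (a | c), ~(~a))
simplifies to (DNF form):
True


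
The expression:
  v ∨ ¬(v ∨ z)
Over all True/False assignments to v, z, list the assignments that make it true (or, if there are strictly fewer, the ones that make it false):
is false only for:
  v=False, z=True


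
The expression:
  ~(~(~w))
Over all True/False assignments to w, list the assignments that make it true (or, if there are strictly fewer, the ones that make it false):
is true only for:
  w=False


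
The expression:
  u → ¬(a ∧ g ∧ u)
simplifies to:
¬a ∨ ¬g ∨ ¬u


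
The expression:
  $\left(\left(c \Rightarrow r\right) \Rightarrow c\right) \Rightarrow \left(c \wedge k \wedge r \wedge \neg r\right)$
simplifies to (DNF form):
$\neg c$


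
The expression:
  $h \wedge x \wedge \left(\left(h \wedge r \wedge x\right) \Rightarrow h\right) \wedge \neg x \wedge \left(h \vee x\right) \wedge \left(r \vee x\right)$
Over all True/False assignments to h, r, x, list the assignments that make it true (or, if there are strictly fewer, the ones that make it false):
is never true.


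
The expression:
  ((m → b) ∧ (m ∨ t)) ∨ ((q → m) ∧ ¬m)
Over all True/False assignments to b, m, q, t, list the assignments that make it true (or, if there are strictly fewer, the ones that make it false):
is false only for:
  b=False, m=False, q=True, t=False;
  b=False, m=True, q=False, t=False;
  b=False, m=True, q=False, t=True;
  b=False, m=True, q=True, t=False;
  b=False, m=True, q=True, t=True;
  b=True, m=False, q=True, t=False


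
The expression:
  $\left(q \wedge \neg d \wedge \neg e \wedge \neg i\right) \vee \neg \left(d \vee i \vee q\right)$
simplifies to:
$\neg d \wedge \neg i \wedge \left(\neg e \vee \neg q\right)$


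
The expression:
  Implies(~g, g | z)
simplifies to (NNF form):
g | z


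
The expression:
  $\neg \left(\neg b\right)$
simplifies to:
$b$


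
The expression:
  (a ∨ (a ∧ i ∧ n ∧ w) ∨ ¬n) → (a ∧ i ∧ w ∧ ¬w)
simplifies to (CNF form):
n ∧ ¬a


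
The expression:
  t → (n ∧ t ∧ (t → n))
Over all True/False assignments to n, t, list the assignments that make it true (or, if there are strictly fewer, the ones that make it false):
is false only for:
  n=False, t=True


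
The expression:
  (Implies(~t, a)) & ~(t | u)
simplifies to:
a & ~t & ~u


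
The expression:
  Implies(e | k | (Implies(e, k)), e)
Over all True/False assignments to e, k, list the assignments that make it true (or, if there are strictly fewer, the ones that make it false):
is true only for:
  e=True, k=False;
  e=True, k=True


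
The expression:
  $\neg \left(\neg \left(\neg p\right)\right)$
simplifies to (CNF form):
$\neg p$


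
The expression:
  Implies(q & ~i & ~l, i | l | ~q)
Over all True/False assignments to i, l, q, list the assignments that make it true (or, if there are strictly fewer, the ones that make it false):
is false only for:
  i=False, l=False, q=True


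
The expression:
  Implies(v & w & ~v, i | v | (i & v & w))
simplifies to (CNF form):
True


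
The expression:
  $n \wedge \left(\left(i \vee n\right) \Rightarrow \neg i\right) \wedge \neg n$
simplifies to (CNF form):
$\text{False}$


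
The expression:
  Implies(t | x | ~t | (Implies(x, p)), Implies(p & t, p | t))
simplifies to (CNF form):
True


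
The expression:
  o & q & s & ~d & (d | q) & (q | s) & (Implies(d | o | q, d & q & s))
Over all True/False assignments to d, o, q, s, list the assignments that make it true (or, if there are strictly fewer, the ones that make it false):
is never true.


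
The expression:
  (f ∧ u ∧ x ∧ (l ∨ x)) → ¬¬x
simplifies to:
True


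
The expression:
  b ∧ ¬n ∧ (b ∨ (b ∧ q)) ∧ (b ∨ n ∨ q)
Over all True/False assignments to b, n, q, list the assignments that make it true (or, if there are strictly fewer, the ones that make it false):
is true only for:
  b=True, n=False, q=False;
  b=True, n=False, q=True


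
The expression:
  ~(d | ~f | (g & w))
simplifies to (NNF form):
f & ~d & (~g | ~w)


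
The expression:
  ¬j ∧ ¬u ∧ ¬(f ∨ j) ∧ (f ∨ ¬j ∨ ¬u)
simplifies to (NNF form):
¬f ∧ ¬j ∧ ¬u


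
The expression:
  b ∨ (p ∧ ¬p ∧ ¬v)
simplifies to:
b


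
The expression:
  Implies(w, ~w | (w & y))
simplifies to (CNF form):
y | ~w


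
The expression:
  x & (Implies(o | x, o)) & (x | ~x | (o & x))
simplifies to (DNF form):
o & x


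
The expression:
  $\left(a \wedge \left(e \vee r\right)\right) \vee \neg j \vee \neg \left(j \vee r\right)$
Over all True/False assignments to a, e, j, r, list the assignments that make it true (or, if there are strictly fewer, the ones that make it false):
is false only for:
  a=False, e=False, j=True, r=False;
  a=False, e=False, j=True, r=True;
  a=False, e=True, j=True, r=False;
  a=False, e=True, j=True, r=True;
  a=True, e=False, j=True, r=False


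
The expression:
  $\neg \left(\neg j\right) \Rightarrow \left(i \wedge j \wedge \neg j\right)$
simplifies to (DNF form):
$\neg j$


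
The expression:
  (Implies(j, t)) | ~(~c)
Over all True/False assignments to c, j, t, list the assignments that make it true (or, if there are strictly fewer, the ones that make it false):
is false only for:
  c=False, j=True, t=False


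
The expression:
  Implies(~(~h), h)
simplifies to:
True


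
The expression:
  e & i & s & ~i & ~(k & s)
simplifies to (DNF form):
False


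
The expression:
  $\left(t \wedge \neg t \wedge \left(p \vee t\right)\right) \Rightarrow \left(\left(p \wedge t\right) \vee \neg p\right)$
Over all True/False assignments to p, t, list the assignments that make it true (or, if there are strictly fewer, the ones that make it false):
is always true.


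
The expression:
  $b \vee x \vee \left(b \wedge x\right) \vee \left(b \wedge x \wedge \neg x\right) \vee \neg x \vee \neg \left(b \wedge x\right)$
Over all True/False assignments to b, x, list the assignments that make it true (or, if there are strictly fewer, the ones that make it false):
is always true.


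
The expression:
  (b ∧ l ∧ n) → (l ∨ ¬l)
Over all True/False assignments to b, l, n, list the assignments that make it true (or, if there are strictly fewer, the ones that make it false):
is always true.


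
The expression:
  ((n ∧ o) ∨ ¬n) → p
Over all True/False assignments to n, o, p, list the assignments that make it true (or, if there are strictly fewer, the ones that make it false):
is false only for:
  n=False, o=False, p=False;
  n=False, o=True, p=False;
  n=True, o=True, p=False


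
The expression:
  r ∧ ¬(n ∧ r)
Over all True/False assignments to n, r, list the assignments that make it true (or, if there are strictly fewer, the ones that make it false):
is true only for:
  n=False, r=True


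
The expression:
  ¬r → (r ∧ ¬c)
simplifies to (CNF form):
r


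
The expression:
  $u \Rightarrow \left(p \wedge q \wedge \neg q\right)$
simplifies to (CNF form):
$\neg u$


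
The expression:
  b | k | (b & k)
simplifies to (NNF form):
b | k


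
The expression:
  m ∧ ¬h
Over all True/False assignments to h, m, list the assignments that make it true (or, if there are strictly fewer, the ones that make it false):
is true only for:
  h=False, m=True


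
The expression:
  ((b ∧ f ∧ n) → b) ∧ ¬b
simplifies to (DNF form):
¬b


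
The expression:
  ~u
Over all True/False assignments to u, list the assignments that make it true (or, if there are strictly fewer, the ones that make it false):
is true only for:
  u=False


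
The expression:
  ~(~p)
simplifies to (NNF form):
p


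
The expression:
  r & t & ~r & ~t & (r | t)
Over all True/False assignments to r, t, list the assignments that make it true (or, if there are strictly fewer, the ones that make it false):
is never true.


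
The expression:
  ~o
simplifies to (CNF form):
~o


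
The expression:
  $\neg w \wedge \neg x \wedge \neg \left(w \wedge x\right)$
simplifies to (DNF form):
$\neg w \wedge \neg x$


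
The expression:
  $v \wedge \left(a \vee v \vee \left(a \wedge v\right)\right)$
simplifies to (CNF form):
$v$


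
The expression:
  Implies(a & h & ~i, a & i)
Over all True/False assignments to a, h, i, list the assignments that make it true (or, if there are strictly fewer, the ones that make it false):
is false only for:
  a=True, h=True, i=False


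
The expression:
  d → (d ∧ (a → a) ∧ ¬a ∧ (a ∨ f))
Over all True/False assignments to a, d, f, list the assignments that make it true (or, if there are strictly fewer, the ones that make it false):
is false only for:
  a=False, d=True, f=False;
  a=True, d=True, f=False;
  a=True, d=True, f=True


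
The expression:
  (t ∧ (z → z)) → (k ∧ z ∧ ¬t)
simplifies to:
¬t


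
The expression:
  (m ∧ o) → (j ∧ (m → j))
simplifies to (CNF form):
j ∨ ¬m ∨ ¬o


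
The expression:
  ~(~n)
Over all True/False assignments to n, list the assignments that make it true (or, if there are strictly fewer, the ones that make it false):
is true only for:
  n=True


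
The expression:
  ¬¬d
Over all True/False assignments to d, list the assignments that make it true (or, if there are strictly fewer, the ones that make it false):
is true only for:
  d=True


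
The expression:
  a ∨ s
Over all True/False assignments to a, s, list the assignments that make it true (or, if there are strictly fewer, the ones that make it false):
is false only for:
  a=False, s=False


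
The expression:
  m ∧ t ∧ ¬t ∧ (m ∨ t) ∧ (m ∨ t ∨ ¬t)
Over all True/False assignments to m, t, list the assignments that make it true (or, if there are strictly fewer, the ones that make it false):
is never true.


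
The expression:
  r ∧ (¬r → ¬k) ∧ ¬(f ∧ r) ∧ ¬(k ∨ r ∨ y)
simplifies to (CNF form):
False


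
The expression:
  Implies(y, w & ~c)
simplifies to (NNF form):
~y | (w & ~c)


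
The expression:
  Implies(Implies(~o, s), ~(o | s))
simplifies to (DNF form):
~o & ~s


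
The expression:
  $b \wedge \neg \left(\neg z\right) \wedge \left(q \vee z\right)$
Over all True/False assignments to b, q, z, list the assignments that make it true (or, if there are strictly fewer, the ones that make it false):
is true only for:
  b=True, q=False, z=True;
  b=True, q=True, z=True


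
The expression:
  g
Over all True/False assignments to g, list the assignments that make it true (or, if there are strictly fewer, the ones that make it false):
is true only for:
  g=True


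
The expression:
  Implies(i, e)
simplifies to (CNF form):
e | ~i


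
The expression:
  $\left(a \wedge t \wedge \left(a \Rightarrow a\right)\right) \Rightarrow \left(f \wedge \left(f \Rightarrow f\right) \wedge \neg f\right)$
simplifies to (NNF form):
$\neg a \vee \neg t$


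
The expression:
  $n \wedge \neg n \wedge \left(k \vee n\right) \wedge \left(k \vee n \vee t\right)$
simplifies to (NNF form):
$\text{False}$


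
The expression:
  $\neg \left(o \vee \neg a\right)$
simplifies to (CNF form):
$a \wedge \neg o$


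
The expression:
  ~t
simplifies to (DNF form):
~t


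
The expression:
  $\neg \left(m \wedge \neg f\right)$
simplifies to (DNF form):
$f \vee \neg m$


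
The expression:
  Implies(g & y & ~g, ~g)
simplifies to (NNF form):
True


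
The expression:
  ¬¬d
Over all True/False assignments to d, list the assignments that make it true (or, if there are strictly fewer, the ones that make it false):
is true only for:
  d=True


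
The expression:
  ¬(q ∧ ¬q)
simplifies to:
True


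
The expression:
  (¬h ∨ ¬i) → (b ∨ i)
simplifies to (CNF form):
b ∨ i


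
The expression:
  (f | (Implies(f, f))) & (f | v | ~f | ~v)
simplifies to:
True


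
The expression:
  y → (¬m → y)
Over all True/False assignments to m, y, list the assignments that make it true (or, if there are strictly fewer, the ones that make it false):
is always true.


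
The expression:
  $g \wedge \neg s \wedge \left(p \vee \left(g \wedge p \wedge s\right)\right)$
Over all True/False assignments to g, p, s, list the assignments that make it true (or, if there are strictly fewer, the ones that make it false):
is true only for:
  g=True, p=True, s=False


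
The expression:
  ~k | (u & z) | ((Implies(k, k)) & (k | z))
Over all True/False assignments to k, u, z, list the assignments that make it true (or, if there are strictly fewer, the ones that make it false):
is always true.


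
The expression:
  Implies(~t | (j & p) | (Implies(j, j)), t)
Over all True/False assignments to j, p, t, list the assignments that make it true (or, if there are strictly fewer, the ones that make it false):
is true only for:
  j=False, p=False, t=True;
  j=False, p=True, t=True;
  j=True, p=False, t=True;
  j=True, p=True, t=True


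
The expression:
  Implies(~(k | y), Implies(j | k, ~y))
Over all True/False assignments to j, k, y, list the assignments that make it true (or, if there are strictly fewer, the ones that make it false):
is always true.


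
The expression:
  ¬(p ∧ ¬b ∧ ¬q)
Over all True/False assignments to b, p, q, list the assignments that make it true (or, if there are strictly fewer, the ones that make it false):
is false only for:
  b=False, p=True, q=False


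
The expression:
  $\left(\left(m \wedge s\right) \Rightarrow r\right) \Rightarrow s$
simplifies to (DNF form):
$s$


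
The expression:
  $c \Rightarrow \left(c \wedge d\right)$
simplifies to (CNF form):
$d \vee \neg c$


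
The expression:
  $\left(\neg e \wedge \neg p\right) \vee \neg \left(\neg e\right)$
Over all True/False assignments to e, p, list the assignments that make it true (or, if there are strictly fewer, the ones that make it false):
is false only for:
  e=False, p=True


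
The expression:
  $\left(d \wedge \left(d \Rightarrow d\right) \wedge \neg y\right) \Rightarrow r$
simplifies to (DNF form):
$r \vee y \vee \neg d$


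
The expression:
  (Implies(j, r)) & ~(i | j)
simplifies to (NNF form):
~i & ~j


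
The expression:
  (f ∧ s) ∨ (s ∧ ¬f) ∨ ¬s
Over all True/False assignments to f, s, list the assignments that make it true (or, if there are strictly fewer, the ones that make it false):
is always true.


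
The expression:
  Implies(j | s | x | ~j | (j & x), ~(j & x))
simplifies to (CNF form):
~j | ~x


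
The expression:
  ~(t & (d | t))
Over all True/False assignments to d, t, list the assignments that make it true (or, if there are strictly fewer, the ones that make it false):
is true only for:
  d=False, t=False;
  d=True, t=False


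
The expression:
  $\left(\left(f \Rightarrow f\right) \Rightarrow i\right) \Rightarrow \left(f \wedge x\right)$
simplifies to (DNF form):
$\left(f \wedge x\right) \vee \neg i$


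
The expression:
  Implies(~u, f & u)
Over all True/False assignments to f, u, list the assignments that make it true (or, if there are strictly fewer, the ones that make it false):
is true only for:
  f=False, u=True;
  f=True, u=True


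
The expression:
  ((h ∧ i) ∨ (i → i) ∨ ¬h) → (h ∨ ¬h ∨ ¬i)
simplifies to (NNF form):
True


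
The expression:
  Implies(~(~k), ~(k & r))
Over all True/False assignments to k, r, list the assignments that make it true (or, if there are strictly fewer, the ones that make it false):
is false only for:
  k=True, r=True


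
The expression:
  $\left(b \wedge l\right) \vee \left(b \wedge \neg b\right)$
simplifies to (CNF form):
$b \wedge l$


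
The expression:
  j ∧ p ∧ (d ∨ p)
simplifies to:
j ∧ p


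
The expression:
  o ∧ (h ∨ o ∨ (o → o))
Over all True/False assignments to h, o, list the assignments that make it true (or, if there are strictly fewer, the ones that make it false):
is true only for:
  h=False, o=True;
  h=True, o=True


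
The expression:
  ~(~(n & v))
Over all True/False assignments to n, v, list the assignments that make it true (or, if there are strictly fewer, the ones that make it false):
is true only for:
  n=True, v=True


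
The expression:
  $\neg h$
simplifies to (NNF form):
$\neg h$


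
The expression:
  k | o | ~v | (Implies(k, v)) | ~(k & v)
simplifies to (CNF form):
True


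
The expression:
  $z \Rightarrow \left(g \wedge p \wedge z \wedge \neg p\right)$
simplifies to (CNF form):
$\neg z$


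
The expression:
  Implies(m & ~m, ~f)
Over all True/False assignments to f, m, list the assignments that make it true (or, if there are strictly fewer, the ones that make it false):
is always true.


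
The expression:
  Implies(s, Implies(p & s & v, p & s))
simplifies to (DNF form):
True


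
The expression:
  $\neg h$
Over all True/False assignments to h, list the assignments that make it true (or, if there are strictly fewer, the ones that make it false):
is true only for:
  h=False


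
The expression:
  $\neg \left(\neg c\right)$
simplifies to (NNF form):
$c$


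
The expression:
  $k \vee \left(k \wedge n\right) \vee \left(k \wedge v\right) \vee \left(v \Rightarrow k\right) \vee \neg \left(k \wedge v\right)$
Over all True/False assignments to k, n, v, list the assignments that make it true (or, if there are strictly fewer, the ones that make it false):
is always true.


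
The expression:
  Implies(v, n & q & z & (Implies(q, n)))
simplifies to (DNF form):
~v | (n & q & z)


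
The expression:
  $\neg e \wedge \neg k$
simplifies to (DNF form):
$\neg e \wedge \neg k$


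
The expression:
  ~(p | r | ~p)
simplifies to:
False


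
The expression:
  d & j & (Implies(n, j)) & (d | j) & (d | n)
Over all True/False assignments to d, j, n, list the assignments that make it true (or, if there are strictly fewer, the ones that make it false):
is true only for:
  d=True, j=True, n=False;
  d=True, j=True, n=True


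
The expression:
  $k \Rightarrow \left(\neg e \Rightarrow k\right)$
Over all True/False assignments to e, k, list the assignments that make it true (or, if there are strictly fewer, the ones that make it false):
is always true.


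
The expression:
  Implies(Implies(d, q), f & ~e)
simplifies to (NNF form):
(d & ~q) | (f & ~e)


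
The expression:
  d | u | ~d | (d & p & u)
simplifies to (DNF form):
True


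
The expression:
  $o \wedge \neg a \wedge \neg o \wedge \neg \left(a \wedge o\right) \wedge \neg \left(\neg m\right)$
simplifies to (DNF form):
$\text{False}$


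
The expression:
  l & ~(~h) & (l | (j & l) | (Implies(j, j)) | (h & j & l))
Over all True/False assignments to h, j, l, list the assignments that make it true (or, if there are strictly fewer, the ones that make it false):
is true only for:
  h=True, j=False, l=True;
  h=True, j=True, l=True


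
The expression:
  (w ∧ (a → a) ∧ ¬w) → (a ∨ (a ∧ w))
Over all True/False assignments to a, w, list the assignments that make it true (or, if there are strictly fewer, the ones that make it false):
is always true.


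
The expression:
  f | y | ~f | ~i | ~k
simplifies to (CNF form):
True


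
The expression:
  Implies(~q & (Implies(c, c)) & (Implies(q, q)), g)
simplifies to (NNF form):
g | q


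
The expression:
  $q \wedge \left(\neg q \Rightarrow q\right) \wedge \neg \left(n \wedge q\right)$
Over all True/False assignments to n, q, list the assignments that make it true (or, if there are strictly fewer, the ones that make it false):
is true only for:
  n=False, q=True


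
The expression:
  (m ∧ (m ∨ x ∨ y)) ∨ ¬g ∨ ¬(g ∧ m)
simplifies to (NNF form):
True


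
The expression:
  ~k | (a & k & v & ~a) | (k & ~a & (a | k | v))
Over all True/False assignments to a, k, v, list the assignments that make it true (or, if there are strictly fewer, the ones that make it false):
is false only for:
  a=True, k=True, v=False;
  a=True, k=True, v=True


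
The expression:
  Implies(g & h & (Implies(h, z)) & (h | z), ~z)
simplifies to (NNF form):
~g | ~h | ~z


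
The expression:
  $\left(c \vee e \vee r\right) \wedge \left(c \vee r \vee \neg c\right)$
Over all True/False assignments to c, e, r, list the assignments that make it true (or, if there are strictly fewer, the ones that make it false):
is false only for:
  c=False, e=False, r=False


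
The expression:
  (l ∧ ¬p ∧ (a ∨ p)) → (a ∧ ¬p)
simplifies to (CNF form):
True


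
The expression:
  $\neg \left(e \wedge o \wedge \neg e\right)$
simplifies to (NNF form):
$\text{True}$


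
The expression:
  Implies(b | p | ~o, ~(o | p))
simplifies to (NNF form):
~p & (~b | ~o)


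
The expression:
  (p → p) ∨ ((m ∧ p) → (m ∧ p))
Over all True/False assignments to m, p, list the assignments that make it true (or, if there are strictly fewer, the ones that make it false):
is always true.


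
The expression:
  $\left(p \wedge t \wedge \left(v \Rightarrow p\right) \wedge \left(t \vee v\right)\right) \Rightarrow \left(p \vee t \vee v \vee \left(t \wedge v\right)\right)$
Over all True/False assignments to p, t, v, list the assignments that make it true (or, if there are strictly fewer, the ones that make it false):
is always true.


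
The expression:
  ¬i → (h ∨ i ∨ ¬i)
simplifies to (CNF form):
True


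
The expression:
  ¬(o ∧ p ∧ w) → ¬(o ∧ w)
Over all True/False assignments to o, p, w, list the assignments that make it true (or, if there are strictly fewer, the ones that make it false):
is false only for:
  o=True, p=False, w=True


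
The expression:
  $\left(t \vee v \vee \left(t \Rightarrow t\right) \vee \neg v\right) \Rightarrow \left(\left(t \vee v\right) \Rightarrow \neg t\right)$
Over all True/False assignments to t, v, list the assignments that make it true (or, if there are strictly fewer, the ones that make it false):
is true only for:
  t=False, v=False;
  t=False, v=True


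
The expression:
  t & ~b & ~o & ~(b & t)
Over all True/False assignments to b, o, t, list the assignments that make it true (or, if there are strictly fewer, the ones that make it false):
is true only for:
  b=False, o=False, t=True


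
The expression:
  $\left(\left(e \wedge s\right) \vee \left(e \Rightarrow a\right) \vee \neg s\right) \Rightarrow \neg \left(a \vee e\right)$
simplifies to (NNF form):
$\neg a \wedge \neg e$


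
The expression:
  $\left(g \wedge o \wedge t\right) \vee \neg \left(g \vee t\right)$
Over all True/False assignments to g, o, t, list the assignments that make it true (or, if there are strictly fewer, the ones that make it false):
is true only for:
  g=False, o=False, t=False;
  g=False, o=True, t=False;
  g=True, o=True, t=True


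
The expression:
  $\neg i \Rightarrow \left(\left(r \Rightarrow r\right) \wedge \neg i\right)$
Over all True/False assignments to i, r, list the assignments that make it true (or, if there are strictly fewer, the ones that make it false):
is always true.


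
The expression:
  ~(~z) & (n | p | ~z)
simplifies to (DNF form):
(n & z) | (p & z)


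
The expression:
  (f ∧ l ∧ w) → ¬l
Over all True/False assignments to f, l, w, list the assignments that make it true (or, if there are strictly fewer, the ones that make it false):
is false only for:
  f=True, l=True, w=True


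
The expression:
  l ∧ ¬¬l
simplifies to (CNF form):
l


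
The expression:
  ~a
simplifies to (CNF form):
~a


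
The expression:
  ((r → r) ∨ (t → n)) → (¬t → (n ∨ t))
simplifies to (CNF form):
n ∨ t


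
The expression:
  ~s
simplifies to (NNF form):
~s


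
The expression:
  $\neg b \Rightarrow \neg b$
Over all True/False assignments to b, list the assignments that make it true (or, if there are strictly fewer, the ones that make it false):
is always true.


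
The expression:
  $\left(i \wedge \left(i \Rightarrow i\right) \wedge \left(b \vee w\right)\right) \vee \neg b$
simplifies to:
$i \vee \neg b$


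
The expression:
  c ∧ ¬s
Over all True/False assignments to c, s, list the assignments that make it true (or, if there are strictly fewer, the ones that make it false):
is true only for:
  c=True, s=False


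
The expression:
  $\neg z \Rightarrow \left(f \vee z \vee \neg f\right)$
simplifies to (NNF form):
$\text{True}$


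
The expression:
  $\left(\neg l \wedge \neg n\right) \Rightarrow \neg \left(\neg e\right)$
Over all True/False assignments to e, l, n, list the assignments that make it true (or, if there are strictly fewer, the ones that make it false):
is false only for:
  e=False, l=False, n=False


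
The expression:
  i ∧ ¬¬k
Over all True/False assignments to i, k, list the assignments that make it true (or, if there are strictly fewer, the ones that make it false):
is true only for:
  i=True, k=True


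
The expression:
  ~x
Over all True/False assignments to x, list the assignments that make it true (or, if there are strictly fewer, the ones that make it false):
is true only for:
  x=False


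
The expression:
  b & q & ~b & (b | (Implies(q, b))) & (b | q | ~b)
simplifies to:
False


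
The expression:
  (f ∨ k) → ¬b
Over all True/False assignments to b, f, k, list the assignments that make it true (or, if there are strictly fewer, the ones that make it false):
is false only for:
  b=True, f=False, k=True;
  b=True, f=True, k=False;
  b=True, f=True, k=True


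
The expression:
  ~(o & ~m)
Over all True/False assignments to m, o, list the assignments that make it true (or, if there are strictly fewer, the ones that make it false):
is false only for:
  m=False, o=True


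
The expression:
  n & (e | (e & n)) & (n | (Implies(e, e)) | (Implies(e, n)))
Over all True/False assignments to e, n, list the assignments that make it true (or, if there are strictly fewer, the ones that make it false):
is true only for:
  e=True, n=True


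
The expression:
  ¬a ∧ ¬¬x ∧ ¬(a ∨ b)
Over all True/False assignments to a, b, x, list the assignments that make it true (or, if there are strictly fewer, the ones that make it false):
is true only for:
  a=False, b=False, x=True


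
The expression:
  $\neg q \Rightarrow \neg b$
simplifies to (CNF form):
$q \vee \neg b$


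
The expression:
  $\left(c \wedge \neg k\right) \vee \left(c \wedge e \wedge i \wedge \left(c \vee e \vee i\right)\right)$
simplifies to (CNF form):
$c \wedge \left(e \vee \neg k\right) \wedge \left(i \vee \neg k\right)$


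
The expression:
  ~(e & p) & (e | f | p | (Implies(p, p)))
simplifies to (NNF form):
~e | ~p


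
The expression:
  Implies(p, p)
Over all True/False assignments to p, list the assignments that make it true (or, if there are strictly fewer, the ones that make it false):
is always true.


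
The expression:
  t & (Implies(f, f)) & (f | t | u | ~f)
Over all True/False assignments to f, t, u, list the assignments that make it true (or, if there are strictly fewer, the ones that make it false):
is true only for:
  f=False, t=True, u=False;
  f=False, t=True, u=True;
  f=True, t=True, u=False;
  f=True, t=True, u=True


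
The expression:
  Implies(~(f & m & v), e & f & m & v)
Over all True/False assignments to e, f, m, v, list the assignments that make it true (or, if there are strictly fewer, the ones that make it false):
is true only for:
  e=False, f=True, m=True, v=True;
  e=True, f=True, m=True, v=True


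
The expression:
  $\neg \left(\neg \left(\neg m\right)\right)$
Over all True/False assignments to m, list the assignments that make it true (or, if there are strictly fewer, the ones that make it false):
is true only for:
  m=False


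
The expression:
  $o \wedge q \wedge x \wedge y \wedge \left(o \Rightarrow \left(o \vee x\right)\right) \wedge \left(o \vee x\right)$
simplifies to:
$o \wedge q \wedge x \wedge y$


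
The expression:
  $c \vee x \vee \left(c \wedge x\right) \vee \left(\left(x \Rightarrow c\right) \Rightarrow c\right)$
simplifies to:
$c \vee x$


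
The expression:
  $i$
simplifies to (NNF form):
$i$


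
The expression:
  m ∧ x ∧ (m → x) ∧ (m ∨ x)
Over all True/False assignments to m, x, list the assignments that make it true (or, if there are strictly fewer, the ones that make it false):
is true only for:
  m=True, x=True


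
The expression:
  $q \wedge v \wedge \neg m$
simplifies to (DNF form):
$q \wedge v \wedge \neg m$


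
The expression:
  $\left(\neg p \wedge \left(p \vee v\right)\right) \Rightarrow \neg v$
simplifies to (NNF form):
$p \vee \neg v$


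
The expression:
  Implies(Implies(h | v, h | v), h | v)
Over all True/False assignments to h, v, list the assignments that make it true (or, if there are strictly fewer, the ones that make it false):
is false only for:
  h=False, v=False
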